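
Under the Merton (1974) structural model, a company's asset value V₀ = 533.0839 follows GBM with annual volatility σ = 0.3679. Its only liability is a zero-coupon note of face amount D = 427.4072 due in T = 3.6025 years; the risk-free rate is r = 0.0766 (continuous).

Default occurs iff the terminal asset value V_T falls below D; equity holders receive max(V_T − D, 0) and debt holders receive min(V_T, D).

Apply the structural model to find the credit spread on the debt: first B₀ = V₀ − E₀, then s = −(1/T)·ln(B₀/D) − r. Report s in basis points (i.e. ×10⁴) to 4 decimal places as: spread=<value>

Apply the equity-as-call identities (strike 427.4072, horizon 3.6025 years):
d₁ = [ln(V₀/D) + (r + σ²/2)T] / (σ√T)
   = [ln(533.0839/427.4072) + (0.0766 + 0.5·0.3679²)·3.6025] / (0.3679·√3.6025)
   = [0.220942 + 0.519751] / 0.698284 = 1.060734
d₂ = d₁ − σ√T = 1.060734 − 0.698284 = 0.362451
N(d₁) = 0.855595,  N(d₂) = 0.641492,  e^(−rT) = 0.758850
E₀ = V₀·N(d₁) − D·e^(−rT)·N(d₂)
   = 533.0839·0.855595 − 427.4072·0.758850·0.641492 = 248.043480
B₀ = V₀ − E₀ = 533.0839 − 248.043480 = 285.040420
spread = −(1/T)·ln(B₀/D) − r = −(1/3.6025)·ln(285.040420/427.4072) − 0.0766 = 0.03585141
in basis points: 0.03585141 × 10⁴ = 358.5141 bp

spread=358.5141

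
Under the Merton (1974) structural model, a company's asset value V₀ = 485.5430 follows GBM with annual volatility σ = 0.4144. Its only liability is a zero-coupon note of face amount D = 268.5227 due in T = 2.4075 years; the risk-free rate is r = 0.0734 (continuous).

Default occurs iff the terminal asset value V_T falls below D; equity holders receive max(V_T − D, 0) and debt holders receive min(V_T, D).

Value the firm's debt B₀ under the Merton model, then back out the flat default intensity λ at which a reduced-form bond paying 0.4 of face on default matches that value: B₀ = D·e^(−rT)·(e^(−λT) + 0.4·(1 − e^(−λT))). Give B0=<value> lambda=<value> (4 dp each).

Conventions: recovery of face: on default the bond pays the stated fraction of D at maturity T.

B0=213.4174 lambda=0.0373

Apply the equity-as-call identities (strike 268.5227, horizon 2.4075 years):
d₁ = [ln(V₀/D) + (r + σ²/2)T] / (σ√T)
   = [ln(485.5430/268.5227) + (0.0734 + 0.5·0.4144²)·2.4075] / (0.4144·√2.4075)
   = [0.592332 + 0.383427] / 0.642988 = 1.517539
d₂ = d₁ − σ√T = 1.517539 − 0.642988 = 0.874551
N(d₁) = 0.935435,  N(d₂) = 0.809091,  e^(−rT) = 0.838022
E₀ = V₀·N(d₁) − D·e^(−rT)·N(d₂)
   = 485.5430·0.935435 − 268.5227·0.838022·0.809091 = 272.125638
B₀ = V₀ − E₀ = 485.5430 − 272.125638 = 213.417362
e^(−λT) = (B₀·e^(rT)/D − 0.4)/(1 − 0.4) = (213.4174·1.193286/268.5227 − 0.4)/0.6 = 0.91400607
λ = −ln(0.91400607)/2.4075 = 0.037349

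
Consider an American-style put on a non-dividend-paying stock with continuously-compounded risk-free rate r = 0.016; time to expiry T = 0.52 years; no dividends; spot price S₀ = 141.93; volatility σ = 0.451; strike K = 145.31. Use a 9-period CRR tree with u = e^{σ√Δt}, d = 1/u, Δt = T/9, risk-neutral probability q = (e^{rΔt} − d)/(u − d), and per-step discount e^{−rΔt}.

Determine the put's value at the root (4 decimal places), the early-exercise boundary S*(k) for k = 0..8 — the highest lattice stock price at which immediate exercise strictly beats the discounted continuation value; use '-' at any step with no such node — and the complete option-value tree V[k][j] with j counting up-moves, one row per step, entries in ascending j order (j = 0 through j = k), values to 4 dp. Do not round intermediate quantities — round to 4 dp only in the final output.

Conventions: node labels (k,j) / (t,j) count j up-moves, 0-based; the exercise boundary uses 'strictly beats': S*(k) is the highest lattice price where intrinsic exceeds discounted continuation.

params: Δt=0.05778 u=1.11450 d=0.89726 q=0.47718 e^(-rΔt)=0.99908
t_9 payoffs: 91.8105 78.8576 62.7686 42.7843 17.9615 0.0000 0.0000 0.0000 0.0000 0.0000
t_8: node(8,0) S=59.6252 payoff=85.6848 vs cont=85.5505 → 85.6848 [stop]  node(8,1) S=74.0613 payoff=71.2487 vs cont=71.1145 → 71.2487 [stop]  node(8,2) S=91.9924 payoff=53.3176 vs cont=53.1833 → 53.3176 [stop]  node(8,3) S=114.2650 payoff=31.0450 vs cont=30.9107 → 31.0450 [stop]  node(8,4) S=141.9300 payoff=3.3800 vs cont=9.3819 → 9.3819 [wait]  node(8,5) S=176.2931 payoff=0.0000 vs cont=0.0000 → 0.0000 [wait]  node(8,6) S=218.9759 payoff=0.0000 vs cont=0.0000 → 0.0000 [wait]  node(8,7) S=271.9928 payoff=0.0000 vs cont=0.0000 → 0.0000 [wait]  node(8,8) S=337.8457 payoff=0.0000 vs cont=0.0000 → 0.0000 [wait]  ⇒ S*(8)=114.2650
t_7: node(7,0) S=66.4524 payoff=78.8576 vs cont=78.7233 → 78.8576 [stop]  node(7,1) S=82.5414 payoff=62.7686 vs cont=62.6344 → 62.7686 [stop]  node(7,2) S=102.5257 payoff=42.7843 vs cont=42.6501 → 42.7843 [stop]  node(7,3) S=127.3485 payoff=17.9615 vs cont=20.6886 → 20.6886 [wait]  node(7,4) S=158.1811 payoff=0.0000 vs cont=4.9005 → 4.9005 [wait]  node(7,5) S=196.4788 payoff=0.0000 vs cont=0.0000 → 0.0000 [wait]  node(7,6) S=244.0489 payoff=0.0000 vs cont=0.0000 → 0.0000 [wait]  node(7,7) S=303.1362 payoff=0.0000 vs cont=0.0000 → 0.0000 [wait]  ⇒ S*(7)=102.5257
t_6: node(6,0) S=74.0613 payoff=71.2487 vs cont=71.1145 → 71.2487 [stop]  node(6,1) S=91.9924 payoff=53.3176 vs cont=53.1833 → 53.3176 [stop]  node(6,2) S=114.2650 payoff=31.0450 vs cont=32.2109 → 32.2109 [wait]  node(6,3) S=141.9300 payoff=3.3800 vs cont=13.1427 → 13.1427 [wait]  node(6,4) S=176.2931 payoff=0.0000 vs cont=2.5597 → 2.5597 [wait]  node(6,5) S=218.9759 payoff=0.0000 vs cont=0.0000 → 0.0000 [wait]  node(6,6) S=271.9928 payoff=0.0000 vs cont=0.0000 → 0.0000 [wait]  ⇒ S*(6)=91.9924
t_5: node(5,0) S=82.5414 payoff=62.7686 vs cont=62.6344 → 62.7686 [stop]  node(5,1) S=102.5257 payoff=42.7843 vs cont=43.2059 → 43.2059 [wait]  node(5,2) S=127.3485 payoff=17.9615 vs cont=23.0905 → 23.0905 [wait]  node(5,3) S=158.1811 payoff=0.0000 vs cont=8.0852 → 8.0852 [wait]  node(5,4) S=196.4788 payoff=0.0000 vs cont=1.3370 → 1.3370 [wait]  node(5,5) S=244.0489 payoff=0.0000 vs cont=0.0000 → 0.0000 [wait]  ⇒ S*(5)=82.5414
t_4: node(4,0) S=91.9924 payoff=53.3176 vs cont=53.3843 → 53.3843 [wait]  node(4,1) S=114.2650 payoff=31.0450 vs cont=33.5761 → 33.5761 [wait]  node(4,2) S=141.9300 payoff=3.3800 vs cont=15.9155 → 15.9155 [wait]  node(4,3) S=176.2931 payoff=0.0000 vs cont=4.8606 → 4.8606 [wait]  node(4,4) S=218.9759 payoff=0.0000 vs cont=0.6984 → 0.6984 [wait]  ⇒ S*(4)=-
t_3: node(3,0) S=102.5257 payoff=42.7843 vs cont=43.8916 → 43.8916 [wait]  node(3,1) S=127.3485 payoff=17.9615 vs cont=25.1256 → 25.1256 [wait]  node(3,2) S=158.1811 payoff=0.0000 vs cont=10.6305 → 10.6305 [wait]  node(3,3) S=196.4788 payoff=0.0000 vs cont=2.8718 → 2.8718 [wait]  ⇒ S*(3)=-
t_2: node(2,0) S=114.2650 payoff=31.0450 vs cont=34.9045 → 34.9045 [wait]  node(2,1) S=141.9300 payoff=3.3800 vs cont=18.1919 → 18.1919 [wait]  node(2,2) S=176.2931 payoff=0.0000 vs cont=6.9218 → 6.9218 [wait]  ⇒ S*(2)=-
t_1: node(1,0) S=127.3485 payoff=17.9615 vs cont=26.9047 → 26.9047 [wait]  node(1,1) S=158.1811 payoff=0.0000 vs cont=12.8022 → 12.8022 [wait]  ⇒ S*(1)=-
t_0: node(0,0) S=141.9300 payoff=3.3800 vs cont=20.1566 → 20.1566 [wait]  ⇒ S*(0)=-

price = 20.1566
boundary = - - - - - 82.5414 91.9924 102.5257 114.2650
tree:
20.1566
26.9047 12.8022
34.9045 18.1919 6.9218
43.8916 25.1256 10.6305 2.8718
53.3843 33.5761 15.9155 4.8606 0.6984
62.7686 43.2059 23.0905 8.0852 1.3370 0.0000
71.2487 53.3176 32.2109 13.1427 2.5597 0.0000 0.0000
78.8576 62.7686 42.7843 20.6886 4.9005 0.0000 0.0000 0.0000
85.6848 71.2487 53.3176 31.0450 9.3819 0.0000 0.0000 0.0000 0.0000
91.8105 78.8576 62.7686 42.7843 17.9615 0.0000 0.0000 0.0000 0.0000 0.0000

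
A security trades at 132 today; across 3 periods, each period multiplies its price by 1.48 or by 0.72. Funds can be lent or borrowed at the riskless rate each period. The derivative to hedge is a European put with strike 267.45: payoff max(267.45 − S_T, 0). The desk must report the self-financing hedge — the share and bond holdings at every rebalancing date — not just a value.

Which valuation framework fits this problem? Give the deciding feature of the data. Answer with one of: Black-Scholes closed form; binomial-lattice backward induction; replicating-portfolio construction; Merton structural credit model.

framework: replicating-portfolio construction

Key observation: a price alone would not answer the question — the per-node share/bond construction on the spot-132, 1.48/0.72 tree is required, and only the replicating-portfolio method yields it.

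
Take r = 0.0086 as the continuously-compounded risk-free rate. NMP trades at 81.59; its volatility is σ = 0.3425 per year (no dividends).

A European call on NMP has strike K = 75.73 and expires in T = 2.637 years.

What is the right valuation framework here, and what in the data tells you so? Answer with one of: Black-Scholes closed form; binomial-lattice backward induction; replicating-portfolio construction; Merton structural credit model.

Key observation: the strike-75.73 call on NMP is European-exercise on a continuously-modelled lognormal underlying, so its value is a single closed-form evaluation.

framework: Black-Scholes closed form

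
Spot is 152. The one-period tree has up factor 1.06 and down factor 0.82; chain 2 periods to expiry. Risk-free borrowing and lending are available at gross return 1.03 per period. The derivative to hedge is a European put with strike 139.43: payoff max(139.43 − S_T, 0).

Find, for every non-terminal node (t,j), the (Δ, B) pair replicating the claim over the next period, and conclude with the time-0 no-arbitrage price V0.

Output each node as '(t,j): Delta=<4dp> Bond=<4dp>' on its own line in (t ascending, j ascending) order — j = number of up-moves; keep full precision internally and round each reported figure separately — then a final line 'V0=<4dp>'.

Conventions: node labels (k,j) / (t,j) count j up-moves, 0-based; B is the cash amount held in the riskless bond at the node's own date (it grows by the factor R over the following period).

Arbitrage-free pricing uses the up-move probability p* = (R−d)/(u−d) = 0.8750, discounting each step at R = 1.03.
At maturity the claim pays: V(2,0)=37.2252, V(2,1)=7.3116, V(2,2)=0.0000
  t=1,j=0: stock 124.6400 → up 132.1184 (V=7.3116), down 102.2048 (V=37.2252). Price 10.7289; hedge Δ=-1.0000, bond B=135.3689.
  t=1,j=1: stock 161.1200 → up 170.7872 (V=0.0000), down 132.1184 (V=7.3116). Price 0.8873; hedge Δ=-0.1891, bond B=31.3523.
  t=0,j=0: stock 152.0000 → up 161.1200 (V=0.8873), down 124.6400 (V=10.7289). Price 2.0559; hedge Δ=-0.2698, bond B=43.0625.
Sanity check at the root: Δ(0,0)·S0 + B(0,0) reproduces V0 = 2.0559.

(0,0): Delta=-0.2698 Bond=43.0625
(1,0): Delta=-1.0000 Bond=135.3689
(1,1): Delta=-0.1891 Bond=31.3523
V0=2.0559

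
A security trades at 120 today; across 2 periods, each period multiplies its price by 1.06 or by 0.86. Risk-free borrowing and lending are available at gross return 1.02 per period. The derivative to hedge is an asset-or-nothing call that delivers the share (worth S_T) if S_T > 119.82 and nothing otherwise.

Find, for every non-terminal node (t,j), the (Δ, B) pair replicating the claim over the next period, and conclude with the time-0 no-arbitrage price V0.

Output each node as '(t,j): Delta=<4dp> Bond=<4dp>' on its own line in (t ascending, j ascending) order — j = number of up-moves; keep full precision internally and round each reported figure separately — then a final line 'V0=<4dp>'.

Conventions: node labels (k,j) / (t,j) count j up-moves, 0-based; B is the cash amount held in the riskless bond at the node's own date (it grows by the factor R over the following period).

(0,0): Delta=4.4063 Bond=-445.8113
(1,0): Delta=0.0000 Bond=0.0000
(1,1): Delta=5.3000 Bond=-568.4094
V0=82.9416

Under the risk-neutral measure, an up-move has probability p* = (R−d)/(u−d) = 0.8000 and values discount at R = 1.02.
At maturity the claim pays: V(2,0)=0.0000, V(2,1)=0.0000, V(2,2)=134.8320
(1,0): S=103.2000. Δ = (V_up−V_dn)/(S_up−S_dn) = (0.0000−0.0000)/(109.3920−88.7520) = 0.0000. V = [p*·0.0000 + (1−p*)·0.0000]/1.02 = 0.0000. B = V − Δ·S = 0.0000.
(1,1): S=127.2000. Δ = (V_up−V_dn)/(S_up−S_dn) = (134.8320−0.0000)/(134.8320−109.3920) = 5.3000. V = [p*·134.8320 + (1−p*)·0.0000]/1.02 = 105.7506. B = V − Δ·S = -568.4094.
(0,0): S=120.0000. Δ = (V_up−V_dn)/(S_up−S_dn) = (105.7506−0.0000)/(127.2000−103.2000) = 4.4063. V = [p*·105.7506 + (1−p*)·0.0000]/1.02 = 82.9416. B = V − Δ·S = -445.8113.
Check: Δ(0,0)·S0 + B(0,0) = 82.9416 = V0.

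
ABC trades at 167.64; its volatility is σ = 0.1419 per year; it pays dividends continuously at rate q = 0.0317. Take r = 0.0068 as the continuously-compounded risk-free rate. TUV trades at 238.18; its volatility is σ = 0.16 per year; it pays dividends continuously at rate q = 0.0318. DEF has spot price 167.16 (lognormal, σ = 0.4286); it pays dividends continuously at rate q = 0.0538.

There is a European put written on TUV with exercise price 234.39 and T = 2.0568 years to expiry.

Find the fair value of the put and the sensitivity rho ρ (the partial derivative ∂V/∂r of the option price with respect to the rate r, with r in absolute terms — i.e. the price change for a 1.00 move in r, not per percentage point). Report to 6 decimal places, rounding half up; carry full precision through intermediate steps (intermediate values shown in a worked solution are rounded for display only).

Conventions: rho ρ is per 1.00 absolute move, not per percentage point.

price = 25.007766
ρ = -288.092299

σ√T = 0.16·√2.0568 = 0.229465
d₁ = (ln(S/K) + (r−q+σ²/2)T) / (σ√T) = (ln(238.18/234.39) + (0.0068−0.0318+0.16²/2)·2.0568) / 0.229465 = (0.016040 − 0.025093) / 0.229465 = -0.039451
d₂ = d₁ − σ√T = -0.039451 − 0.229465 = -0.268916
e^{−rT} = 0.986111
e^{−qT} = 0.936687
N(−d₁) = 0.515735,  N(−d₂) = 0.606003
Put price V = K·e^{−rT}·N(−d₂) − S·e^{−qT}·N(−d₁) = 140.068212 − 115.060447 = 25.007766
ρ = −K·T·e^{−rT}·N(−d₂) = -288.092299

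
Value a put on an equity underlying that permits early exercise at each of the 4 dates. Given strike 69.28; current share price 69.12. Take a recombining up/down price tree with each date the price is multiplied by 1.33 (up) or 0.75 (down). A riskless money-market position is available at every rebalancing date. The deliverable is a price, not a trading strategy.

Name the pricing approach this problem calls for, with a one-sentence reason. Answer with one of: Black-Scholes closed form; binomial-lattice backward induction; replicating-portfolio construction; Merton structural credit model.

Key observation: the put (strike 69.28 on spot 69.12) is American-style on a 4-step discrete price model, so the early-exercise decision at every node requires stepwise backward valuation — a closed form cannot price the exercise right.

framework: binomial-lattice backward induction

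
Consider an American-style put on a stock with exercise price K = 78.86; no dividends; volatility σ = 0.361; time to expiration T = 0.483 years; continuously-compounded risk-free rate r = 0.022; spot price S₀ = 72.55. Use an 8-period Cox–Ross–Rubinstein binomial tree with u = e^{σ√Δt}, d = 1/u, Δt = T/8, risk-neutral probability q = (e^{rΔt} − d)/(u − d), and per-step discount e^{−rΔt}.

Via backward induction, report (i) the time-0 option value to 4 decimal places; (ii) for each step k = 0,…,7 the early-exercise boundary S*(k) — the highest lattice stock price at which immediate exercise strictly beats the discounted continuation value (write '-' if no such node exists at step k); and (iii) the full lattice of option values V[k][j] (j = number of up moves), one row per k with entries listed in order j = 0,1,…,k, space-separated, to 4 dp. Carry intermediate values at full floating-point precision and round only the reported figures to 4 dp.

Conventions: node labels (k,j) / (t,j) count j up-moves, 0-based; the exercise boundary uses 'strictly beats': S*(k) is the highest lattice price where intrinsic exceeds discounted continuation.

Δt=0.06037, u=1.09276, d=0.91512, q=0.48532, disc=e^(-rΔt)=0.99867
k=8 terminal: V=max(K-S,0) → 43.1777 36.2512 27.9802 18.1037 6.3100 0.0000 0.0000 0.0000 0.0000
k=7: j=0 S=38.9921 intr=39.8679 cont=39.7632 V=39.8679[EX]; j=1 S=46.5610 intr=32.2990 cont=32.1943 V=32.2990[EX]; j=2 S=55.5992 intr=23.2608 cont=23.1561 V=23.2608[EX]; j=3 S=66.3918 intr=12.4682 cont=12.3635 V=12.4682[EX]; j=4 S=79.2794 intr=0.0000 cont=3.2433 V=3.2433[hold]; j=5 S=94.6687 intr=0.0000 cont=0.0000 V=0.0000[hold]; j=6 S=113.0453 intr=0.0000 cont=0.0000 V=0.0000[hold]; j=7 S=134.9890 intr=0.0000 cont=0.0000 V=0.0000[hold]  S*(7)=66.3918
k=6: j=0 S=42.6088 intr=36.2512 cont=36.1465 V=36.2512[EX]; j=1 S=50.8798 intr=27.9802 cont=27.8755 V=27.9802[EX]; j=2 S=60.7563 intr=18.1037 cont=17.9990 V=18.1037[EX]; j=3 S=72.5500 intr=6.3100 cont=7.9806 V=7.9806[hold]; j=4 S=86.6330 intr=0.0000 cont=1.6670 V=1.6670[hold]; j=5 S=103.4497 intr=0.0000 cont=0.0000 V=0.0000[hold]; j=6 S=123.5308 intr=0.0000 cont=0.0000 V=0.0000[hold]  S*(6)=60.7563
k=5: j=0 S=46.5610 intr=32.2990 cont=32.1943 V=32.2990[EX]; j=1 S=55.5992 intr=23.2608 cont=23.1561 V=23.2608[EX]; j=2 S=66.3918 intr=12.4682 cont=13.1732 V=13.1732[hold]; j=3 S=79.2794 intr=0.0000 cont=4.9100 V=4.9100[hold]; j=4 S=94.6687 intr=0.0000 cont=0.8569 V=0.8569[hold]; j=5 S=113.0453 intr=0.0000 cont=0.0000 V=0.0000[hold]  S*(5)=55.5992
k=4: j=0 S=50.8798 intr=27.9802 cont=27.8755 V=27.9802[EX]; j=1 S=60.7563 intr=18.1037 cont=18.3407 V=18.3407[hold]; j=2 S=72.5500 intr=6.3100 cont=9.1507 V=9.1507[hold]; j=3 S=86.6330 intr=0.0000 cont=2.9390 V=2.9390[hold]; j=4 S=103.4497 intr=0.0000 cont=0.4404 V=0.4404[hold]  S*(4)=50.8798
k=3: j=0 S=55.5992 intr=23.2608 cont=23.2710 V=23.2710[hold]; j=1 S=66.3918 intr=12.4682 cont=13.8622 V=13.8622[hold]; j=2 S=79.2794 intr=0.0000 cont=6.1279 V=6.1279[hold]; j=3 S=94.6687 intr=0.0000 cont=1.7241 V=1.7241[hold]  S*(3)=-
k=2: j=0 S=60.7563 intr=18.1037 cont=18.6799 V=18.6799[hold]; j=1 S=72.5500 intr=6.3100 cont=10.0952 V=10.0952[hold]; j=2 S=86.6330 intr=0.0000 cont=3.9853 V=3.9853[hold]  S*(2)=-
k=1: j=0 S=66.3918 intr=12.4682 cont=14.4943 V=14.4943[hold]; j=1 S=79.2794 intr=0.0000 cont=7.1205 V=7.1205[hold]  S*(1)=-
k=0: j=0 S=72.5500 intr=6.3100 cont=10.9011 V=10.9011[hold]  S*(0)=-

price = 10.9011
boundary = - - - - 50.8798 55.5992 60.7563 66.3918
tree:
10.9011
14.4943 7.1205
18.6799 10.0952 3.9853
23.2710 13.8622 6.1279 1.7241
27.9802 18.3407 9.1507 2.9390 0.4404
32.2990 23.2608 13.1732 4.9100 0.8569 0.0000
36.2512 27.9802 18.1037 7.9806 1.6670 0.0000 0.0000
39.8679 32.2990 23.2608 12.4682 3.2433 0.0000 0.0000 0.0000
43.1777 36.2512 27.9802 18.1037 6.3100 0.0000 0.0000 0.0000 0.0000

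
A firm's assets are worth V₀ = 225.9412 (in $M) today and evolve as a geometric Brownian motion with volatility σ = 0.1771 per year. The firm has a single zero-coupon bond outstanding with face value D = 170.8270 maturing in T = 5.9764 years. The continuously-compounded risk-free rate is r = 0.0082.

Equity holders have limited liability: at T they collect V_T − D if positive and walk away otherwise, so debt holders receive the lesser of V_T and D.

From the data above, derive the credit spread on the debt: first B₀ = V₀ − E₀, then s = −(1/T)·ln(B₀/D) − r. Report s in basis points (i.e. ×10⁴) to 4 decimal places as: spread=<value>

With assets at 225.9412 and a single debt payment of 170.8270 at 5.9764 years:
d₁ = [ln(V₀/D) + (r + σ²/2)T] / (σ√T)
   = [ln(225.9412/170.8270) + (0.0082 + 0.5·0.1771²)·5.9764] / (0.1771·√5.9764)
   = [0.279623 + 0.142730] / 0.432951 = 0.975522
d₂ = d₁ − σ√T = 0.975522 − 0.432951 = 0.542572
N(d₁) = 0.835349,  N(d₂) = 0.706288,  e^(−rT) = 0.952175
E₀ = V₀·N(d₁) − D·e^(−rT)·N(d₂)
   = 225.9412·0.835349 − 170.8270·0.952175·0.706288 = 73.857080
B₀ = V₀ − E₀ = 225.9412 − 73.857080 = 152.084120
spread = −(1/T)·ln(B₀/D) − r = −(1/5.9764)·ln(152.084120/170.8270) − 0.0082 = 0.01124608
in basis points: 0.01124608 × 10⁴ = 112.4608 bp

spread=112.4608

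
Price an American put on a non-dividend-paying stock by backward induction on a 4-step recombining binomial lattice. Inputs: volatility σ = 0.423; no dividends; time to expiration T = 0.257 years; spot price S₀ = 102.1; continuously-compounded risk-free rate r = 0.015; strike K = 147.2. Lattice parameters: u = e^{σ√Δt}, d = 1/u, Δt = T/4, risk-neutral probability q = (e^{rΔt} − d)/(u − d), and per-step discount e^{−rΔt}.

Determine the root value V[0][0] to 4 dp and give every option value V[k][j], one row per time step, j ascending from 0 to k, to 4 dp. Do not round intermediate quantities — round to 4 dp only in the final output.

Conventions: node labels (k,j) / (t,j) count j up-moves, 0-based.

params: Δt=0.06425 u=1.11318 d=0.89833 q=0.47771 e^(-rΔt)=0.99904
t_4 payoffs: 80.7087 64.8060 45.1000 20.6809 0.0000
k=3: node(3,0) S=74.0168 payoff=73.1832 vs cont=73.0414 → 73.1832 [stop]  node(3,1) S=91.7193 payoff=55.4807 vs cont=55.3389 → 55.4807 [stop]  node(3,2) S=113.6556 payoff=33.5444 vs cont=33.4026 → 33.5444 [stop]  node(3,3) S=140.8385 payoff=6.3615 vs cont=10.7911 → 10.7911 [wait]
k=2: node(2,0) S=82.3940 payoff=64.8060 vs cont=64.6642 → 64.8060 [stop]  node(2,1) S=102.1000 payoff=45.1000 vs cont=44.9582 → 45.1000 [stop]  node(2,2) S=126.5191 payoff=20.6809 vs cont=22.6531 → 22.6531 [wait]
k=1: node(1,0) S=91.7193 payoff=55.4807 vs cont=55.3389 → 55.4807 [stop]  node(1,1) S=113.6556 payoff=33.5444 vs cont=34.3438 → 34.3438 [wait]
k=0: node(0,0) S=102.1000 payoff=45.1000 vs cont=45.3397 → 45.3397 [wait]

price = 45.3397
tree:
45.3397
55.4807 34.3438
64.8060 45.1000 22.6531
73.1832 55.4807 33.5444 10.7911
80.7087 64.8060 45.1000 20.6809 0.0000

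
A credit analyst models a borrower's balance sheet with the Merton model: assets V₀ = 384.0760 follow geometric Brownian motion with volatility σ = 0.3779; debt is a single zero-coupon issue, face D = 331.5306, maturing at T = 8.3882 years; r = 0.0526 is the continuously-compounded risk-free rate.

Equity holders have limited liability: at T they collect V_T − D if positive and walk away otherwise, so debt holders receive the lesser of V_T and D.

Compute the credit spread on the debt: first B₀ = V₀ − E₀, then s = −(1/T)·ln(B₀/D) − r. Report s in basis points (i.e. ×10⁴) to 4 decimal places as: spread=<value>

spread=348.5649

With assets at 384.0760 and a single debt payment of 331.5306 at 8.3882 years:
d₁ = [ln(V₀/D) + (r + σ²/2)T] / (σ√T)
   = [ln(384.0760/331.5306) + (0.0526 + 0.5·0.3779²)·8.3882] / (0.3779·√8.3882)
   = [0.147120 + 1.040172] / 1.094489 = 1.084792
d₂ = d₁ − σ√T = 1.084792 − 1.094489 = -0.009697
N(d₁) = 0.860993,  N(d₂) = 0.496132,  e^(−rT) = 0.643252
E₀ = V₀·N(d₁) − D·e^(−rT)·N(d₂)
   = 384.0760·0.860993 − 331.5306·0.643252·0.496132 = 224.882949
B₀ = V₀ − E₀ = 384.0760 − 224.882949 = 159.193051
spread = −(1/T)·ln(B₀/D) − r = −(1/8.3882)·ln(159.193051/331.5306) − 0.0526 = 0.03485649
in basis points: 0.03485649 × 10⁴ = 348.5649 bp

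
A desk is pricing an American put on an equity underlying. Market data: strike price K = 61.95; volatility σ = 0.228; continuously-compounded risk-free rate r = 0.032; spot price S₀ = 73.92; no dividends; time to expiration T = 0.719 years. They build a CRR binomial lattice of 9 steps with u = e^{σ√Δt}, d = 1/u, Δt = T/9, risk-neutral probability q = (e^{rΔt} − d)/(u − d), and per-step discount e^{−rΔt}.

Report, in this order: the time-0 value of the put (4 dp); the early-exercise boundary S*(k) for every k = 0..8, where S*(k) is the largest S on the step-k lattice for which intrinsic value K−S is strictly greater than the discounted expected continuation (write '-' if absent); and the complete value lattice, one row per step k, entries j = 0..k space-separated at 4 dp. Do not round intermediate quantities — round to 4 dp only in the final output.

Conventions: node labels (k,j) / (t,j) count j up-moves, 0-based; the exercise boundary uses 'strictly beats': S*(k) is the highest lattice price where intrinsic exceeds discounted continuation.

price = 1.0282
boundary = - - - - - - 50.2155 53.5581 57.1232
tree:
1.0282
1.6535 0.4174
2.6046 0.7250 0.1164
4.0017 1.2414 0.2199 0.0151
5.9645 2.0884 0.4134 0.0304 0.0000
8.5632 3.4347 0.7727 0.0615 0.0000 0.0000
11.7345 5.4824 1.4349 0.1242 0.0000 0.0000 0.0000
14.8685 8.3919 2.6440 0.2510 0.0000 0.0000 0.0000 0.0000
17.8069 11.7345 4.8268 0.5071 0.0000 0.0000 0.0000 0.0000 0.0000
20.5619 14.8685 8.3919 1.0244 0.0000 0.0000 0.0000 0.0000 0.0000 0.0000

Δt=0.07989, u=1.06657, d=0.93759, q=0.50374, disc=e^(-rΔt)=0.99745
k=9 terminal: V=max(K-S,0) → 20.5619 14.8685 8.3919 1.0244 0.0000 0.0000 0.0000 0.0000 0.0000 0.0000
k=8: j=0 S=44.1431 intr=17.8069 cont=17.6487 V=17.8069[EX]; j=1 S=50.2155 intr=11.7345 cont=11.5763 V=11.7345[EX]; j=2 S=57.1232 intr=4.8268 cont=4.6686 V=4.8268[EX]; j=3 S=64.9811 intr=0.0000 cont=0.5071 V=0.5071[hold]; j=4 S=73.9200 intr=0.0000 cont=0.0000 V=0.0000[hold]; j=5 S=84.0885 intr=0.0000 cont=0.0000 V=0.0000[hold]; j=6 S=95.6558 intr=0.0000 cont=0.0000 V=0.0000[hold]; j=7 S=108.8144 intr=0.0000 cont=0.0000 V=0.0000[hold]; j=8 S=123.7830 intr=0.0000 cont=0.0000 V=0.0000[hold]  S*(8)=57.1232
k=7: j=0 S=47.0815 intr=14.8685 cont=14.7103 V=14.8685[EX]; j=1 S=53.5581 intr=8.3919 cont=8.2337 V=8.3919[EX]; j=2 S=60.9256 intr=1.0244 cont=2.6440 V=2.6440[hold]; j=3 S=69.3066 intr=0.0000 cont=0.2510 V=0.2510[hold]; j=4 S=78.8405 intr=0.0000 cont=0.0000 V=0.0000[hold]; j=5 S=89.6859 intr=0.0000 cont=0.0000 V=0.0000[hold]; j=6 S=102.0232 intr=0.0000 cont=0.0000 V=0.0000[hold]; j=7 S=116.0576 intr=0.0000 cont=0.0000 V=0.0000[hold]  S*(7)=53.5581
k=6: j=0 S=50.2155 intr=11.7345 cont=11.5763 V=11.7345[EX]; j=1 S=57.1232 intr=4.8268 cont=5.4824 V=5.4824[hold]; j=2 S=64.9811 intr=0.0000 cont=1.4349 V=1.4349[hold]; j=3 S=73.9200 intr=0.0000 cont=0.1242 V=0.1242[hold]; j=4 S=84.0885 intr=0.0000 cont=0.0000 V=0.0000[hold]; j=5 S=95.6558 intr=0.0000 cont=0.0000 V=0.0000[hold]; j=6 S=108.8144 intr=0.0000 cont=0.0000 V=0.0000[hold]  S*(6)=50.2155
k=5: j=0 S=53.5581 intr=8.3919 cont=8.5632 V=8.5632[hold]; j=1 S=60.9256 intr=1.0244 cont=3.4347 V=3.4347[hold]; j=2 S=69.3066 intr=0.0000 cont=0.7727 V=0.7727[hold]; j=3 S=78.8405 intr=0.0000 cont=0.0615 V=0.0615[hold]; j=4 S=89.6859 intr=0.0000 cont=0.0000 V=0.0000[hold]; j=5 S=102.0232 intr=0.0000 cont=0.0000 V=0.0000[hold]  S*(5)=-
k=4: j=0 S=57.1232 intr=4.8268 cont=5.9645 V=5.9645[hold]; j=1 S=64.9811 intr=0.0000 cont=2.0884 V=2.0884[hold]; j=2 S=73.9200 intr=0.0000 cont=0.4134 V=0.4134[hold]; j=3 S=84.0885 intr=0.0000 cont=0.0304 V=0.0304[hold]; j=4 S=95.6558 intr=0.0000 cont=0.0000 V=0.0000[hold]  S*(4)=-
k=3: j=0 S=60.9256 intr=1.0244 cont=4.0017 V=4.0017[hold]; j=1 S=69.3066 intr=0.0000 cont=1.2414 V=1.2414[hold]; j=2 S=78.8405 intr=0.0000 cont=0.2199 V=0.2199[hold]; j=3 S=89.6859 intr=0.0000 cont=0.0151 V=0.0151[hold]  S*(3)=-
k=2: j=0 S=64.9811 intr=0.0000 cont=2.6046 V=2.6046[hold]; j=1 S=73.9200 intr=0.0000 cont=0.7250 V=0.7250[hold]; j=2 S=84.0885 intr=0.0000 cont=0.1164 V=0.1164[hold]  S*(2)=-
k=1: j=0 S=69.3066 intr=0.0000 cont=1.6535 V=1.6535[hold]; j=1 S=78.8405 intr=0.0000 cont=0.4174 V=0.4174[hold]  S*(1)=-
k=0: j=0 S=73.9200 intr=0.0000 cont=1.0282 V=1.0282[hold]  S*(0)=-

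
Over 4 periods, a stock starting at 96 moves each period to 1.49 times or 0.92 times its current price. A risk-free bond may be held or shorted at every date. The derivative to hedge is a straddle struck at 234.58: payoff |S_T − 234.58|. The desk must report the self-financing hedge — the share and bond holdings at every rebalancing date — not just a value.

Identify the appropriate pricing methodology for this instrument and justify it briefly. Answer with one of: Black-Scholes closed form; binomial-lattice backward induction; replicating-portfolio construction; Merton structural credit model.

Key observation: the deliverable is the dynamic trading strategy on the 4-step tree (spot 96, moves 1.49 and 0.92), so the valuation must go through the node-by-node replicating-portfolio solve.

framework: replicating-portfolio construction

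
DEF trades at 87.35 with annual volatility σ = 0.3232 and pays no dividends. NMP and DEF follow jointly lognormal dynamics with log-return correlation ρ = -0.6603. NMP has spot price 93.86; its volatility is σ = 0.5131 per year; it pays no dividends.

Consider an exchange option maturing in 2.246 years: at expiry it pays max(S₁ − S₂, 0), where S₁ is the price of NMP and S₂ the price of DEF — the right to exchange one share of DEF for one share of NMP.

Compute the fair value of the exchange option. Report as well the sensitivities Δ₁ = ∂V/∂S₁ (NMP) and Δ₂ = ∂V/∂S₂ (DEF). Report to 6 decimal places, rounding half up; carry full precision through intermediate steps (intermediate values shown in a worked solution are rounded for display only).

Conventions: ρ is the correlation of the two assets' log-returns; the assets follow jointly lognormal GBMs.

σ_eff = √(σ₁² + σ₂² − 2ρσ₁σ₂) = √(0.5131² + 0.3232² − 2·-0.6603·0.5131·0.3232) = 0.765983
d₁ = (ln(S₁/S₂) + (q₂ − q₁ + σ_eff²/2)T) / (σ_eff√T) = (ln(93.86/87.35) + (0.0 − 0.0 + 0.293365)·2.246) / 1.147953 = 0.636593
d₂ = d₁ − σ_eff√T = 0.636593 − 1.147953 = -0.511360
N(d₁) = 0.737805,  N(d₂) = 0.304550
V = S₁·e^{−q₁T}·N(d₁) − S₂·e^{−q₂T}·N(d₂) = 69.250389 − 26.602413 = 42.647976
Key observation: pricing in DEF-units makes this a unit-strike call on the ratio S₁/S₂ — the risk-free rate cancels and cannot affect the value.
Δ₁ = e^{−q₁T}·N(d₁) = 0.737805;  Δ₂ = −e^{−q₂T}·N(d₂) = -0.304550

exchange price = 42.647976
Δ1 = 0.737805
Δ2 = -0.304550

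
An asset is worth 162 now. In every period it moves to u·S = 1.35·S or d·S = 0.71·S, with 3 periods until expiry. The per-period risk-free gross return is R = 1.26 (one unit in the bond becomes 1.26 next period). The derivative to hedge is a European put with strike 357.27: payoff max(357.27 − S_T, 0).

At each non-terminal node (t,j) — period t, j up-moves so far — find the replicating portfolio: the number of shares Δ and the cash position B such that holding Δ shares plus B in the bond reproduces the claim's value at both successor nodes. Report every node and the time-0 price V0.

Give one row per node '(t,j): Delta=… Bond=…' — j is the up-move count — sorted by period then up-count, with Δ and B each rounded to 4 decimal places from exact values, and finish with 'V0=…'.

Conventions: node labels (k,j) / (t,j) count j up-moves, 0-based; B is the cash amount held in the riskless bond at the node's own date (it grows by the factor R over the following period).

Risk-neutral probability p* = (R−d)/(u−d) = (1.26−0.71)/(1.35−0.71) = 0.8594.
Terminal payoffs: V(3,0)=299.2884, V(3,1)=247.0233, V(3,2)=147.6460, V(3,3)=0.0000
  t=2,j=0: stock 81.6642 → up 110.2467 (V=247.0233), down 57.9816 (V=299.2884). Price 201.8834; hedge Δ=-1.0000, bond B=283.5476.
  t=2,j=1: stock 155.2770 → up 209.6240 (V=147.6460), down 110.2467 (V=247.0233). Price 128.2706; hedge Δ=-1.0000, bond B=283.5476.
  t=2,j=2: stock 295.2450 → up 398.5808 (V=0.0000), down 209.6240 (V=147.6460). Price 16.4784; hedge Δ=-0.7814, bond B=247.1753.
  t=1,j=0: stock 115.0200 → up 155.2770 (V=128.2706), down 81.6642 (V=201.8834). Price 110.0178; hedge Δ=-1.0000, bond B=225.0378.
  t=1,j=1: stock 218.7000 → up 295.2450 (V=16.4784), down 155.2770 (V=128.2706). Price 25.5549; hedge Δ=-0.7987, bond B=200.2303.
  t=0,j=0: stock 162.0000 → up 218.7000 (V=25.5549), down 115.0200 (V=110.0178). Price 29.7083; hedge Δ=-0.8147, bond B=161.6816.
Verification: the root portfolio costs Δ(0,0)·S0 + B(0,0) = 29.7083, matching V0.

(0,0): Delta=-0.8147 Bond=161.6816
(1,0): Delta=-1.0000 Bond=225.0378
(1,1): Delta=-0.7987 Bond=200.2303
(2,0): Delta=-1.0000 Bond=283.5476
(2,1): Delta=-1.0000 Bond=283.5476
(2,2): Delta=-0.7814 Bond=247.1753
V0=29.7083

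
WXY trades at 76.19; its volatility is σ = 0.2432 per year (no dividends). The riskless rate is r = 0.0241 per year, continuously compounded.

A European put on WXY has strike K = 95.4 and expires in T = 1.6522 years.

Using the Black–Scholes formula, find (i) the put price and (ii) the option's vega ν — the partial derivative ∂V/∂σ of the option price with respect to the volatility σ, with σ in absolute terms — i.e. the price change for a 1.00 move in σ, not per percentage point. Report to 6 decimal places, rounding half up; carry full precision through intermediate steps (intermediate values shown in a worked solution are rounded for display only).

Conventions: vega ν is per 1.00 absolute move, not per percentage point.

price = 19.921920
ν = 35.533395

σ√T = 0.2432·√1.6522 = 0.312604
d₁ = (ln(S/K) + (r+σ²/2)T) / (σ√T) = (ln(76.19/95.4) + (0.0241+0.2432²/2)·1.6522) / 0.312604 = (-0.224848 + 0.088679) / 0.312604 = -0.435597
d₂ = d₁ − σ√T = -0.435597 − 0.312604 = -0.748202
e^{−rT} = 0.960964
N(−d₁) = 0.668436,  N(−d₂) = 0.772831
Put price V = K·e^{−rT}·N(−d₂) − S·N(−d₁) = 70.850028 − 50.928109 = 19.921920
φ(d₁) = (1/√(2π))·e^{−d₁²/2} = 0.362834
ν = S·φ(d₁)·√T = 35.533395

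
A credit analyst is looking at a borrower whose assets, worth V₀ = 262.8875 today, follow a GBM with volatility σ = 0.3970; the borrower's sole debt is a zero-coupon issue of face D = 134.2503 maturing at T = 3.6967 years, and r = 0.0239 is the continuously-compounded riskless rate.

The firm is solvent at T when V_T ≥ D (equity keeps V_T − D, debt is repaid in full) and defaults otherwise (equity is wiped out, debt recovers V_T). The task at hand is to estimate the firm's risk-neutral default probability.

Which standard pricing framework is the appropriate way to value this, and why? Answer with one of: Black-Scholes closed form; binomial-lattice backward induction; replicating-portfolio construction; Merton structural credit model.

Key observation: assets follow a GBM and default happens iff V_T < 134.2503; valuing claims on that split (equity as a call, risky debt as the residual) is the structural model's definition.

framework: Merton structural credit model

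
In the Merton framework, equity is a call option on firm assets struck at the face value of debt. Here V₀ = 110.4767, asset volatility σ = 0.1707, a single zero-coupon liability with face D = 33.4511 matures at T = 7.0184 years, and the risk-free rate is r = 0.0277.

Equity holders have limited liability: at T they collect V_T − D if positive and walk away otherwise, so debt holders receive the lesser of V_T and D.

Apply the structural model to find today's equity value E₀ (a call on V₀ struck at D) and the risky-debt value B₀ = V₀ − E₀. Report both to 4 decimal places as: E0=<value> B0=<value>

E0=82.9429 B0=27.5338

With assets at 110.4767 and a single debt payment of 33.4511 at 7.0184 years:
d₁ = [ln(V₀/D) + (r + σ²/2)T] / (σ√T)
   = [ln(110.4767/33.4511) + (0.0277 + 0.5·0.1707²)·7.0184] / (0.1707·√7.0184)
   = [1.194720 + 0.296662] / 0.452223 = 3.297892
d₂ = d₁ − σ√T = 3.297892 − 0.452223 = 2.845669
N(d₁) = 0.999513,  N(d₂) = 0.997784,  e^(−rT) = 0.823321
E₀ = V₀·N(d₁) − D·e^(−rT)·N(d₂)
   = 110.4767·0.999513 − 33.4511·0.823321·0.997784 = 82.942941
B₀ = V₀ − E₀ = 110.4767 − 82.942941 = 27.533759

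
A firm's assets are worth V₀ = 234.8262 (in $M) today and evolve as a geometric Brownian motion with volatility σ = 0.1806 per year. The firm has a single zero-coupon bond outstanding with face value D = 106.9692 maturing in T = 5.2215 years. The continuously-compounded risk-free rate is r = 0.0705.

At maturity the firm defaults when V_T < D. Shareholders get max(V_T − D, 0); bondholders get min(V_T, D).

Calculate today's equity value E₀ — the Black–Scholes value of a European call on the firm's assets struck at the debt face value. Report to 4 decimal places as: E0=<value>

Work the structural quantities from V₀ = 234.8262 against face 106.9692:
d₁ = [ln(V₀/D) + (r + σ²/2)T] / (σ√T)
   = [ln(234.8262/106.9692) + (0.0705 + 0.5·0.1806²)·5.2215] / (0.1806·√5.2215)
   = [0.786305 + 0.453269] / 0.412682 = 3.003703
d₂ = d₁ − σ√T = 3.003703 − 0.412682 = 2.591021
N(d₁) = 0.998666,  N(d₂) = 0.995215,  e^(−rT) = 0.692037
E₀ = V₀·N(d₁) − D·e^(−rT)·N(d₂)
   = 234.8262·0.998666 − 106.9692·0.692037·0.995215 = 160.840575

E0=160.8406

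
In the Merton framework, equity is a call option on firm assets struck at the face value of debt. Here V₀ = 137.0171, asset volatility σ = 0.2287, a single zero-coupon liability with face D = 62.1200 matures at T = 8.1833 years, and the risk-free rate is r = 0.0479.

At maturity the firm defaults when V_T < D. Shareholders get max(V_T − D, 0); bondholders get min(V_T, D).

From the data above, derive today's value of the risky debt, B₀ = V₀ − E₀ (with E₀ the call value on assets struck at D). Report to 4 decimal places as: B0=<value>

B0=41.3097

Work the structural quantities from V₀ = 137.0171 against face 62.1200:
d₁ = [ln(V₀/D) + (r + σ²/2)T] / (σ√T)
   = [ln(137.0171/62.1200) + (0.0479 + 0.5·0.2287²)·8.1833] / (0.2287·√8.1833)
   = [0.791038 + 0.605988] / 0.654230 = 2.135375
d₂ = d₁ − σ√T = 2.135375 − 0.654230 = 1.481145
N(d₁) = 0.983635,  N(d₂) = 0.930716,  e^(−rT) = 0.675718
E₀ = V₀·N(d₁) − D·e^(−rT)·N(d₂)
   = 137.0171·0.983635 − 62.1200·0.675718·0.930716 = 95.707446
B₀ = V₀ − E₀ = 137.0171 − 95.707446 = 41.309654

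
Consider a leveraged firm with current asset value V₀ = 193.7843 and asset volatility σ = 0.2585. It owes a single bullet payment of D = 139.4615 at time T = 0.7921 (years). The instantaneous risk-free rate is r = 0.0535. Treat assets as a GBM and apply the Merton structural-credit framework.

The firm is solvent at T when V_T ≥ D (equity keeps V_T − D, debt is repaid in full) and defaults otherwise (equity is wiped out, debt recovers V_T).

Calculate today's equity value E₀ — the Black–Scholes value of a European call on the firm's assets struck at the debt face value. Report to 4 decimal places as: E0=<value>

Equity is a call on the firm's assets struck at D = 139.4615:
d₁ = [ln(V₀/D) + (r + σ²/2)T] / (σ√T)
   = [ln(193.7843/139.4615) + (0.0535 + 0.5·0.2585²)·0.7921] / (0.2585·√0.7921)
   = [0.328957 + 0.068842] / 0.230065 = 1.729074
d₂ = d₁ − σ√T = 1.729074 − 0.230065 = 1.499009
N(d₁) = 0.958102,  N(d₂) = 0.933064,  e^(−rT) = 0.958508
E₀ = V₀·N(d₁) − D·e^(−rT)·N(d₂)
   = 193.7843·0.958102 − 139.4615·0.958508·0.933064 = 60.937794

E0=60.9378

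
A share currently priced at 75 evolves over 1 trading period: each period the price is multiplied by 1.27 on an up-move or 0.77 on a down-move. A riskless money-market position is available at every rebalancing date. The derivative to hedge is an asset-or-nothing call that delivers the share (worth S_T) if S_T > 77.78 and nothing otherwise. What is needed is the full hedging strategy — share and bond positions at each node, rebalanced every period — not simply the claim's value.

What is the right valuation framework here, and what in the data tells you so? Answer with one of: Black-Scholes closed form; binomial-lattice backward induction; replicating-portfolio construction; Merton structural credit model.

framework: replicating-portfolio construction

Key observation: what is demanded is not a single number but the (Δ, B) position at each node of the 1.27/0.77 tree starting at 75; constructing those positions is the replicating-portfolio method.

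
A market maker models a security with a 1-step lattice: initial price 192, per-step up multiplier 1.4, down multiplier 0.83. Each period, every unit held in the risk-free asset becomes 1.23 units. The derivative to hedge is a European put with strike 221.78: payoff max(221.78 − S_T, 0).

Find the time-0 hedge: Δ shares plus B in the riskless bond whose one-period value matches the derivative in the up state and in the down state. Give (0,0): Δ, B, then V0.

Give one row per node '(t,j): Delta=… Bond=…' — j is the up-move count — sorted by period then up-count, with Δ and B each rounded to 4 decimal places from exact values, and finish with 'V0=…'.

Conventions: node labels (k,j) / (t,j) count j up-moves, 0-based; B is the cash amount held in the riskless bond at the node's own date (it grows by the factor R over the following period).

(0,0): Delta=-0.5704 Bond=124.6441
V0=15.1354

Since d<R<u, set p* = (R−d)/(u−d) = 0.7018; price each node as the discounted p*-expectation of its children.
At maturity the claim pays: V(1,0)=62.4200, V(1,1)=0.0000
(0,0): S=192.0000. Δ = (V_up−V_dn)/(S_up−S_dn) = (0.0000−62.4200)/(268.8000−159.3600) = -0.5704. V = [p*·0.0000 + (1−p*)·62.4200]/1.23 = 15.1354. B = V − Δ·S = 124.6441.
Check: Δ(0,0)·S0 + B(0,0) = 15.1354 = V0.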